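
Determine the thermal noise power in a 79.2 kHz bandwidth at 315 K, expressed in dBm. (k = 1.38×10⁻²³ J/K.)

−124.6 dBm

P_n = kTB = 1.38×10⁻²³ × 315 × 7.92×10⁴ = 3.44×10⁻¹⁶ W
In dBm: 10 log₁₀(3.44×10⁻¹⁶ / 10⁻³) = −124.6 dBm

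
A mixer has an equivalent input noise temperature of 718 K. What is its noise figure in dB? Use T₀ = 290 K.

F = 1 + T_e/T₀ = 1 + 718/290 = 3.47586
NF = 10 log₁₀(3.47586) = 5.41 dB

5.41 dB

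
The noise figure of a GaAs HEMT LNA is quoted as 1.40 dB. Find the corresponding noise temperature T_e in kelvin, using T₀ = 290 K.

F = 10^(1.40/10) = 1.38038
T_e = (F − 1)·T₀ = (1.38038 − 1) × 290 = 110 K

110 K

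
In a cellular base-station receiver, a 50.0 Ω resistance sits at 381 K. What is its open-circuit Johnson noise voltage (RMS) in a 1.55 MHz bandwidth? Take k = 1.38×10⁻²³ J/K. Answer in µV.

1.28 µV

V_n = √(4kTRB)
4kTRB = 4 × 1.38×10⁻²³ × 381 × 5.00×10¹ × 1.55×10⁶ = 1.63×10⁻¹² V²
V_n = √(1.63×10⁻¹²) = 1.28×10⁻⁶ V = 1.28 µV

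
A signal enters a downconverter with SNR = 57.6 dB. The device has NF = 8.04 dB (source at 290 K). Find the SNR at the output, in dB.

By definition F = SNR_in/SNR_out, so in dB: SNR_out = SNR_in − NF
SNR_out = 57.6 − 8.04 = 49.56 dB

49.56 dB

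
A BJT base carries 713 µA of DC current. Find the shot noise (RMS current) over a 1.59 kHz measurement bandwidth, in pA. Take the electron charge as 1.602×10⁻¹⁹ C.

603 pA

I_n = √(2qI·B)
2qI·B = 2 × 1.602×10⁻¹⁹ × 7.13×10⁻⁴ × 1.59×10³ = 3.63×10⁻¹⁹ A²
I_n = √(3.63×10⁻¹⁹) = 6.03×10⁻¹⁰ A = 603 pA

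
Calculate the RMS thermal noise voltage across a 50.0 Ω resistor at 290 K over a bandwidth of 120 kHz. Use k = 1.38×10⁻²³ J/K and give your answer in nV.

310 nV

V_n = √(4kTRB)
4kTRB = 4 × 1.38×10⁻²³ × 290 × 5.00×10¹ × 1.20×10⁵ = 9.60×10⁻¹⁴ V²
V_n = √(9.60×10⁻¹⁴) = 3.10×10⁻⁷ V = 310 nV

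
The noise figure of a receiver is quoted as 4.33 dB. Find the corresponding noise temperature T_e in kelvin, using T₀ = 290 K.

496 K

F = 10^(4.33/10) = 2.71019
T_e = (F − 1)·T₀ = (2.71019 − 1) × 290 = 496 K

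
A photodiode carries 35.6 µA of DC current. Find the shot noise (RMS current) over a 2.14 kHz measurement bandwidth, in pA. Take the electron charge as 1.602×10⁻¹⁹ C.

I_n = √(2qI·B)
2qI·B = 2 × 1.602×10⁻¹⁹ × 3.56×10⁻⁵ × 2.14×10³ = 2.44×10⁻²⁰ A²
I_n = √(2.44×10⁻²⁰) = 1.56×10⁻¹⁰ A = 156 pA

156 pA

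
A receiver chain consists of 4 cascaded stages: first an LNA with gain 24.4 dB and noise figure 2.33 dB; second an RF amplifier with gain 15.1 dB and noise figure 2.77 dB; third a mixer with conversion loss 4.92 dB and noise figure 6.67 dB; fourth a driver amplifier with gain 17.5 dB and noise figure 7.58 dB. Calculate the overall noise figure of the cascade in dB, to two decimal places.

Convert to linear (a loss of L dB is a gain of −L dB): F_i = 10^(NF_i/10), G_i = 10^(G_i,dB/10)
  Stage 1: F_1 = 10^(2.33/10) = 1.710, G_1 = 10^(24.4/10) = 275.4
  Stage 2: F_2 = 10^(2.77/10) = 1.892, G_2 = 10^(15.1/10) = 32.36
  Stage 3: F_3 = 10^(6.67/10) = 4.645, G_3 = 10^(−4.92/10) = 0.3221
  Stage 4: F_4 = 10^(7.58/10) = 5.728, G_4 = 10^(17.5/10) = 56.23
Friis cascade:
  F = 1.710 + (1.892 − 1)/275.4 + (4.645 − 1)/8913 + (5.728 − 1)/2871 = 1.715
NF = 10 log₁₀(1.715) = 2.34 dB

2.34 dB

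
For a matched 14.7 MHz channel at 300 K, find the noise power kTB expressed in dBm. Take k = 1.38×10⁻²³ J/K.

−102.2 dBm

P_n = kTB = 1.38×10⁻²³ × 300 × 1.47×10⁷ = 6.09×10⁻¹⁴ W
In dBm: 10 log₁₀(6.09×10⁻¹⁴ / 10⁻³) = −102.2 dBm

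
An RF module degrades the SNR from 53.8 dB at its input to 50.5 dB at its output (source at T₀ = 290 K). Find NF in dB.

3.3 dB

NF (dB) = SNR_in(dB) − SNR_out(dB) when the source is at T₀
NF = 53.8 − 50.5 = 3.3 dB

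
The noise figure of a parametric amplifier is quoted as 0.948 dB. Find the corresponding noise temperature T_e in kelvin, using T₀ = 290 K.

70.7 K

F = 10^(0.948/10) = 1.24394
T_e = (F − 1)·T₀ = (1.24394 − 1) × 290 = 70.7 K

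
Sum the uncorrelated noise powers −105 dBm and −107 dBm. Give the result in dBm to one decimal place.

−102.9 dBm

Convert to linear, add, convert back:
P₁ = 3.16×10⁻¹⁴ W, P₂ = 2.00×10⁻¹⁴ W
P_tot = 5.16×10⁻¹⁴ W → 10 log₁₀(P_tot / 10⁻³) = −102.9 dBm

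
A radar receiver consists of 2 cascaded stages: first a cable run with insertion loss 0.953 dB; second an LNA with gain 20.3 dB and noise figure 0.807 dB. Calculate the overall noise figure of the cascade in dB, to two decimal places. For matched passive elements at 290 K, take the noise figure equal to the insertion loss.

Convert to linear (a loss of L dB is a gain of −L dB): F_i = 10^(NF_i/10), G_i = 10^(G_i,dB/10)
  Stage 1: F_1 = 10^(0.953/10) = 1.245, G_1 = 10^(−0.953/10) = 0.8030
  Stage 2: F_2 = 10^(0.807/10) = 1.204, G_2 = 10^(20.3/10) = 107.2
Friis cascade:
  F = 1.245 + (1.204 − 1)/0.8030 = 1.500
NF = 10 log₁₀(1.500) = 1.76 dB

1.76 dB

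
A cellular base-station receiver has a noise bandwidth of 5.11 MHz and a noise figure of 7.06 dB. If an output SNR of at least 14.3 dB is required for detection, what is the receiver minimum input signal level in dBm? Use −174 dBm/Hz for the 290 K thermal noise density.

−85.6 dBm

Sensitivity = −174 + 10 log₁₀(B) + NF + SNR_min
= −174 + 67.08 + 7.06 + 14.3
= −85.56 dBm → −85.6 dBm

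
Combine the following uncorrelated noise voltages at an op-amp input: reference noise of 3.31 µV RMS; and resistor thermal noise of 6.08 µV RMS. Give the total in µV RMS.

Uncorrelated sources add in power (mean-square): V_tot = √(ΣV_i²)
V_tot = √[(3.31×10⁻⁶)² + (6.08×10⁻⁶)²] = 6.92×10⁻⁶ V = 6.92 µV

6.92 µV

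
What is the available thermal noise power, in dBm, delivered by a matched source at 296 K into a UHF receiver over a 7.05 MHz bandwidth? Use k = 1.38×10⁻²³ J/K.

P_n = kTB = 1.38×10⁻²³ × 296 × 7.05×10⁶ = 2.88×10⁻¹⁴ W
In dBm: 10 log₁₀(2.88×10⁻¹⁴ / 10⁻³) = −105.4 dBm

−105.4 dBm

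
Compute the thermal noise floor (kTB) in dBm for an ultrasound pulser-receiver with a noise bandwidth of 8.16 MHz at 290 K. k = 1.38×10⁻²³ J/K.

−104.9 dBm

P_n = kTB = 1.38×10⁻²³ × 290 × 8.16×10⁶ = 3.27×10⁻¹⁴ W
In dBm: 10 log₁₀(3.27×10⁻¹⁴ / 10⁻³) = −104.9 dBm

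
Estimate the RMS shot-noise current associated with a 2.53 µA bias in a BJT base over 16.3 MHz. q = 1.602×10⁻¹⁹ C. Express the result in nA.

3.63 nA

I_n = √(2qI·B)
2qI·B = 2 × 1.602×10⁻¹⁹ × 2.53×10⁻⁶ × 1.63×10⁷ = 1.32×10⁻¹⁷ A²
I_n = √(1.32×10⁻¹⁷) = 3.63×10⁻⁹ A = 3.63 nA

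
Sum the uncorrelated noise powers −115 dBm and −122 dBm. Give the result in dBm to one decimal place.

−114.2 dBm

Convert to linear, add, convert back:
P₁ = 3.16×10⁻¹⁵ W, P₂ = 6.31×10⁻¹⁶ W
P_tot = 3.79×10⁻¹⁵ W → 10 log₁₀(P_tot / 10⁻³) = −114.2 dBm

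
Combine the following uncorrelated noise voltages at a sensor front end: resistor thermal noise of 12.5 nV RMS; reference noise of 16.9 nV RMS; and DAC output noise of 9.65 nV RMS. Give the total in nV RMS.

Uncorrelated sources add in power (mean-square): V_tot = √(ΣV_i²)
V_tot = √[(1.25×10⁻⁸)² + (1.69×10⁻⁸)² + (9.65×10⁻⁹)²] = 2.31×10⁻⁸ V = 23.1 nV

23.1 nV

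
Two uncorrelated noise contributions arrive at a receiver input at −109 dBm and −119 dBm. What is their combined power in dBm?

Convert to linear, add, convert back:
P₁ = 1.26×10⁻¹⁴ W, P₂ = 1.26×10⁻¹⁵ W
P_tot = 1.38×10⁻¹⁴ W → 10 log₁₀(P_tot / 10⁻³) = −108.6 dBm

−108.6 dBm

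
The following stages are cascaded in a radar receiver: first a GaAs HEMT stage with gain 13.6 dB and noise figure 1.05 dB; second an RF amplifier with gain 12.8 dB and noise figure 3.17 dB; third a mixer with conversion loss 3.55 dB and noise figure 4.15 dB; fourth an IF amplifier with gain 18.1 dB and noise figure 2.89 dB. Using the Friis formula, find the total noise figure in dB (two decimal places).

Convert to linear (a loss of L dB is a gain of −L dB): F_i = 10^(NF_i/10), G_i = 10^(G_i,dB/10)
  Stage 1: F_1 = 10^(1.05/10) = 1.274, G_1 = 10^(13.6/10) = 22.91
  Stage 2: F_2 = 10^(3.17/10) = 2.075, G_2 = 10^(12.8/10) = 19.05
  Stage 3: F_3 = 10^(4.15/10) = 2.600, G_3 = 10^(−3.55/10) = 0.4416
  Stage 4: F_4 = 10^(2.89/10) = 1.945, G_4 = 10^(18.1/10) = 64.57
Friis cascade:
  F = 1.274 + (2.075 − 1)/22.91 + (2.600 − 1)/436.5 + (1.945 − 1)/192.8 = 1.329
NF = 10 log₁₀(1.329) = 1.24 dB

1.24 dB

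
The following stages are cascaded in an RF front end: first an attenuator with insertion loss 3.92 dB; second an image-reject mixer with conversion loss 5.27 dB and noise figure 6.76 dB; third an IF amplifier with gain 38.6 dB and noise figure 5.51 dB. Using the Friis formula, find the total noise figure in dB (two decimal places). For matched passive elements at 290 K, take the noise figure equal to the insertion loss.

Convert to linear (a loss of L dB is a gain of −L dB): F_i = 10^(NF_i/10), G_i = 10^(G_i,dB/10)
  Stage 1: F_1 = 10^(3.92/10) = 2.466, G_1 = 10^(−3.92/10) = 0.4055
  Stage 2: F_2 = 10^(6.76/10) = 4.742, G_2 = 10^(−5.27/10) = 0.2972
  Stage 3: F_3 = 10^(5.51/10) = 3.556, G_3 = 10^(38.6/10) = 7244
Friis cascade:
  F = 2.466 + (4.742 − 1)/0.4055 + (3.556 − 1)/0.1205 = 32.91
NF = 10 log₁₀(32.91) = 15.17 dB

15.17 dB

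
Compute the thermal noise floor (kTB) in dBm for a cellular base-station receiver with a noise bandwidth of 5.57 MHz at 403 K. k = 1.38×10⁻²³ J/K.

P_n = kTB = 1.38×10⁻²³ × 403 × 5.57×10⁶ = 3.10×10⁻¹⁴ W
In dBm: 10 log₁₀(3.10×10⁻¹⁴ / 10⁻³) = −105.1 dBm

−105.1 dBm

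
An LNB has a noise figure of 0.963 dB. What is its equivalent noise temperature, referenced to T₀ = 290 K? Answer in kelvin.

72.0 K

F = 10^(0.963/10) = 1.24825
T_e = (F − 1)·T₀ = (1.24825 − 1) × 290 = 72.0 K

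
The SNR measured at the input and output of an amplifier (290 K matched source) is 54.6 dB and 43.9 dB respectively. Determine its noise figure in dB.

10.7 dB

NF (dB) = SNR_in(dB) − SNR_out(dB) when the source is at T₀
NF = 54.6 − 43.9 = 10.7 dB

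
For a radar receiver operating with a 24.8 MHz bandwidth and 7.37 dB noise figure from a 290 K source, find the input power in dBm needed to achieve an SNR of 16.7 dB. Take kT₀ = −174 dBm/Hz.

−76.0 dBm

Sensitivity = −174 + 10 log₁₀(B) + NF + SNR_min
= −174 + 73.94 + 7.37 + 16.7
= −75.99 dBm → −76.0 dBm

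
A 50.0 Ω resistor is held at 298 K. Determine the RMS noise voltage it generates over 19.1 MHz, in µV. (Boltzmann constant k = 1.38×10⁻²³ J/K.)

3.96 µV

V_n = √(4kTRB)
4kTRB = 4 × 1.38×10⁻²³ × 298 × 5.00×10¹ × 1.91×10⁷ = 1.57×10⁻¹¹ V²
V_n = √(1.57×10⁻¹¹) = 3.96×10⁻⁶ V = 3.96 µV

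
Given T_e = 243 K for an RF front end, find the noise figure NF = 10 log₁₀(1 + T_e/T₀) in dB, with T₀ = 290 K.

2.64 dB

F = 1 + T_e/T₀ = 1 + 243/290 = 1.83793
NF = 10 log₁₀(1.83793) = 2.64 dB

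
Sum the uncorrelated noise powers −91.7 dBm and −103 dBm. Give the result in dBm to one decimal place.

Convert to linear, add, convert back:
P₁ = 6.76×10⁻¹³ W, P₂ = 5.01×10⁻¹⁴ W
P_tot = 7.26×10⁻¹³ W → 10 log₁₀(P_tot / 10⁻³) = −91.4 dBm

−91.4 dBm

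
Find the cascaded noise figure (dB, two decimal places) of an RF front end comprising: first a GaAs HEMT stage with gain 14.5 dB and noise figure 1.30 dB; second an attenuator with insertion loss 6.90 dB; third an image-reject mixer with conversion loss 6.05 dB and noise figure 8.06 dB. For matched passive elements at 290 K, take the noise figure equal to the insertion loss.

3.85 dB

Convert to linear (a loss of L dB is a gain of −L dB): F_i = 10^(NF_i/10), G_i = 10^(G_i,dB/10)
  Stage 1: F_1 = 10^(1.30/10) = 1.349, G_1 = 10^(14.5/10) = 28.18
  Stage 2: F_2 = 10^(6.90/10) = 4.898, G_2 = 10^(−6.90/10) = 0.2042
  Stage 3: F_3 = 10^(8.06/10) = 6.397, G_3 = 10^(−6.05/10) = 0.2483
Friis cascade:
  F = 1.349 + (4.898 − 1)/28.18 + (6.397 − 1)/5.754 = 2.425
NF = 10 log₁₀(2.425) = 3.85 dB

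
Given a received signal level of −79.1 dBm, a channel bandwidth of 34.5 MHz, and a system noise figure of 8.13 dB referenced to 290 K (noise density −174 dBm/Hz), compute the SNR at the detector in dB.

11.4 dB

Noise floor: N = −174 + 10 log₁₀(B) + NF
10 log₁₀(3.45×10⁷) = 75.38 dB
N = −174 + 75.38 + 8.13 = −90.49 dBm
SNR = P_sig − N = −79.1 − (−90.49) = 11.39 dB → 11.4 dB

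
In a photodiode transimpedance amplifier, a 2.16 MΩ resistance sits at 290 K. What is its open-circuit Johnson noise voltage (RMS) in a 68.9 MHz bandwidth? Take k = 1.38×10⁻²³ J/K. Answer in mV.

V_n = √(4kTRB)
4kTRB = 4 × 1.38×10⁻²³ × 290 × 2.16×10⁶ × 6.89×10⁷ = 2.38×10⁻⁶ V²
V_n = √(2.38×10⁻⁶) = 1.54×10⁻³ V = 1.54 mV

1.54 mV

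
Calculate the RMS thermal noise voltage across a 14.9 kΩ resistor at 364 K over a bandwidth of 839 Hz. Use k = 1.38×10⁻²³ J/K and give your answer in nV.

501 nV

V_n = √(4kTRB)
4kTRB = 4 × 1.38×10⁻²³ × 364 × 1.49×10⁴ × 8.39×10² = 2.51×10⁻¹³ V²
V_n = √(2.51×10⁻¹³) = 5.01×10⁻⁷ V = 501 nV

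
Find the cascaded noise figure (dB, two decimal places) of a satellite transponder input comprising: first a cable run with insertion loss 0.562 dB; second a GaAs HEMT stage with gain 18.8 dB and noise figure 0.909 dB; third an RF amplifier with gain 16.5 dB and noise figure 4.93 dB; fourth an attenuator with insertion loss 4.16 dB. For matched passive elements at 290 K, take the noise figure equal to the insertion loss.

1.57 dB

Convert to linear (a loss of L dB is a gain of −L dB): F_i = 10^(NF_i/10), G_i = 10^(G_i,dB/10)
  Stage 1: F_1 = 10^(0.562/10) = 1.138, G_1 = 10^(−0.562/10) = 0.8786
  Stage 2: F_2 = 10^(0.909/10) = 1.233, G_2 = 10^(18.8/10) = 75.86
  Stage 3: F_3 = 10^(4.93/10) = 3.112, G_3 = 10^(16.5/10) = 44.67
  Stage 4: F_4 = 10^(4.16/10) = 2.606, G_4 = 10^(−4.16/10) = 0.3837
Friis cascade:
  F = 1.138 + (1.233 − 1)/0.8786 + (3.112 − 1)/66.65 + (2.606 − 1)/2977 = 1.435
NF = 10 log₁₀(1.435) = 1.57 dB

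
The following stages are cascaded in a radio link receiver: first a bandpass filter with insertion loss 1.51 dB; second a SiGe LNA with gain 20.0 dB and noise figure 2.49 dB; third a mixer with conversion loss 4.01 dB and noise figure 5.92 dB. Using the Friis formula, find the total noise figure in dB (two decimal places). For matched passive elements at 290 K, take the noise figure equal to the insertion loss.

4.07 dB

Convert to linear (a loss of L dB is a gain of −L dB): F_i = 10^(NF_i/10), G_i = 10^(G_i,dB/10)
  Stage 1: F_1 = 10^(1.51/10) = 1.416, G_1 = 10^(−1.51/10) = 0.7063
  Stage 2: F_2 = 10^(2.49/10) = 1.774, G_2 = 10^(20.0/10) = 100.0
  Stage 3: F_3 = 10^(5.92/10) = 3.908, G_3 = 10^(−4.01/10) = 0.3972
Friis cascade:
  F = 1.416 + (1.774 − 1)/0.7063 + (3.908 − 1)/70.63 = 2.553
NF = 10 log₁₀(2.553) = 4.07 dB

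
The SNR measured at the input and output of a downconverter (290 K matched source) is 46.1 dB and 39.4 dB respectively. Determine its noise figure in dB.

NF (dB) = SNR_in(dB) − SNR_out(dB) when the source is at T₀
NF = 46.1 − 39.4 = 6.7 dB

6.7 dB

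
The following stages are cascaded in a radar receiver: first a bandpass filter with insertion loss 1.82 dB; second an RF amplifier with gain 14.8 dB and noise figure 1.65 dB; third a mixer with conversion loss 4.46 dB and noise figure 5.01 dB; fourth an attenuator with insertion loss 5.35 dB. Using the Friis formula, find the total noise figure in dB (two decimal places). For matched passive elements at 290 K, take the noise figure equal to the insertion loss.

4.27 dB

Convert to linear (a loss of L dB is a gain of −L dB): F_i = 10^(NF_i/10), G_i = 10^(G_i,dB/10)
  Stage 1: F_1 = 10^(1.82/10) = 1.521, G_1 = 10^(−1.82/10) = 0.6577
  Stage 2: F_2 = 10^(1.65/10) = 1.462, G_2 = 10^(14.8/10) = 30.20
  Stage 3: F_3 = 10^(5.01/10) = 3.170, G_3 = 10^(−4.46/10) = 0.3581
  Stage 4: F_4 = 10^(5.35/10) = 3.428, G_4 = 10^(−5.35/10) = 0.2917
Friis cascade:
  F = 1.521 + (1.462 − 1)/0.6577 + (3.170 − 1)/19.86 + (3.428 − 1)/7.112 = 2.674
NF = 10 log₁₀(2.674) = 4.27 dB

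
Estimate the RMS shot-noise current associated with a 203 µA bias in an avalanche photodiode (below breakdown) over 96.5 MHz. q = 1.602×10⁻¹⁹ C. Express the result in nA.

I_n = √(2qI·B)
2qI·B = 2 × 1.602×10⁻¹⁹ × 2.03×10⁻⁴ × 9.65×10⁷ = 6.28×10⁻¹⁵ A²
I_n = √(6.28×10⁻¹⁵) = 7.92×10⁻⁸ A = 79.2 nA

79.2 nA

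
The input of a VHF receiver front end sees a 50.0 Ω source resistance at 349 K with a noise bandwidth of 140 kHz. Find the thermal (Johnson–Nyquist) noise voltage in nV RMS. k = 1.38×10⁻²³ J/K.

367 nV

V_n = √(4kTRB)
4kTRB = 4 × 1.38×10⁻²³ × 349 × 5.00×10¹ × 1.40×10⁵ = 1.35×10⁻¹³ V²
V_n = √(1.35×10⁻¹³) = 3.67×10⁻⁷ V = 367 nV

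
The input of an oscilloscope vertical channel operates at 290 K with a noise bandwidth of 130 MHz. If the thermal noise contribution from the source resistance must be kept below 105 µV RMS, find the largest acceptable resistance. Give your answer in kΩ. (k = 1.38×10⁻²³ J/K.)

Johnson–Nyquist: V_n = √(4kTRB) ⇒ R = V_n² / (4kTB)
4kTB = 4 × 1.38×10⁻²³ × 290 × 1.30×10⁸ = 2.08×10⁻¹²
R = (1.05×10⁻⁴)² / 2.08×10⁻¹² = 5.30×10³ Ω = 5.30 kΩ

5.30 kΩ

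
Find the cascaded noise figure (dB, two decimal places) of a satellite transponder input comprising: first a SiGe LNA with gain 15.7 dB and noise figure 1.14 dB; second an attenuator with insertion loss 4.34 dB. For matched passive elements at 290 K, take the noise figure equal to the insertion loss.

1.29 dB

Convert to linear (a loss of L dB is a gain of −L dB): F_i = 10^(NF_i/10), G_i = 10^(G_i,dB/10)
  Stage 1: F_1 = 10^(1.14/10) = 1.300, G_1 = 10^(15.7/10) = 37.15
  Stage 2: F_2 = 10^(4.34/10) = 2.716, G_2 = 10^(−4.34/10) = 0.3681
Friis cascade:
  F = 1.300 + (2.716 − 1)/37.15 = 1.346
NF = 10 log₁₀(1.346) = 1.29 dB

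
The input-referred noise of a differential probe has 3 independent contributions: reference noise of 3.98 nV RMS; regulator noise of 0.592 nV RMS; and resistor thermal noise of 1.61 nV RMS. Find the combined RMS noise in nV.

Uncorrelated sources add in power (mean-square): V_tot = √(ΣV_i²)
V_tot = √[(3.98×10⁻⁹)² + (5.92×10⁻¹⁰)² + (1.61×10⁻⁹)²] = 4.33×10⁻⁹ V = 4.33 nV

4.33 nV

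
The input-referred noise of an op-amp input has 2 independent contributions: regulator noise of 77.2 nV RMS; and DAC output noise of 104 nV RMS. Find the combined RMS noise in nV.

130 nV

Uncorrelated sources add in power (mean-square): V_tot = √(ΣV_i²)
V_tot = √[(7.72×10⁻⁸)² + (1.04×10⁻⁷)²] = 1.30×10⁻⁷ V = 130 nV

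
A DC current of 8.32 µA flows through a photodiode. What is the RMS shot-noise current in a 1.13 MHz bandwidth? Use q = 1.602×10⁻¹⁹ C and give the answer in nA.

I_n = √(2qI·B)
2qI·B = 2 × 1.602×10⁻¹⁹ × 8.32×10⁻⁶ × 1.13×10⁶ = 3.01×10⁻¹⁸ A²
I_n = √(3.01×10⁻¹⁸) = 1.74×10⁻⁹ A = 1.74 nA

1.74 nA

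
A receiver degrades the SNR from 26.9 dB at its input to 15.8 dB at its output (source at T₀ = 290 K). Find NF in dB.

11.1 dB

NF (dB) = SNR_in(dB) − SNR_out(dB) when the source is at T₀
NF = 26.9 − 15.8 = 11.1 dB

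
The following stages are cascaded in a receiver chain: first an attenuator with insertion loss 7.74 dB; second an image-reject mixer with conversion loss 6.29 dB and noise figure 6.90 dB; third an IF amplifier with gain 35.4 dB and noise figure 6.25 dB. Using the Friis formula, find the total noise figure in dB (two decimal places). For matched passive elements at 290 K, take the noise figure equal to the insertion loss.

Convert to linear (a loss of L dB is a gain of −L dB): F_i = 10^(NF_i/10), G_i = 10^(G_i,dB/10)
  Stage 1: F_1 = 10^(7.74/10) = 5.943, G_1 = 10^(−7.74/10) = 0.1683
  Stage 2: F_2 = 10^(6.90/10) = 4.898, G_2 = 10^(−6.29/10) = 0.2350
  Stage 3: F_3 = 10^(6.25/10) = 4.217, G_3 = 10^(35.4/10) = 3467
Friis cascade:
  F = 5.943 + (4.898 − 1)/0.1683 + (4.217 − 1)/0.03954 = 110.5
NF = 10 log₁₀(110.5) = 20.43 dB

20.43 dB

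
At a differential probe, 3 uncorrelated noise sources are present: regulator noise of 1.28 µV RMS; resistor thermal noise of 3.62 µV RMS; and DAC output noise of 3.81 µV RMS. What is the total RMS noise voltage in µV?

5.41 µV

Uncorrelated sources add in power (mean-square): V_tot = √(ΣV_i²)
V_tot = √[(1.28×10⁻⁶)² + (3.62×10⁻⁶)² + (3.81×10⁻⁶)²] = 5.41×10⁻⁶ V = 5.41 µV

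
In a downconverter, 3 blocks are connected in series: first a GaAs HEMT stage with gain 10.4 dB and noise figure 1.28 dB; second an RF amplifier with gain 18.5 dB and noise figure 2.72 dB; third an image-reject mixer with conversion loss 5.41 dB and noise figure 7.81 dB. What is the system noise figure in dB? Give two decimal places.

Convert to linear (a loss of L dB is a gain of −L dB): F_i = 10^(NF_i/10), G_i = 10^(G_i,dB/10)
  Stage 1: F_1 = 10^(1.28/10) = 1.343, G_1 = 10^(10.4/10) = 10.96
  Stage 2: F_2 = 10^(2.72/10) = 1.871, G_2 = 10^(18.5/10) = 70.79
  Stage 3: F_3 = 10^(7.81/10) = 6.039, G_3 = 10^(−5.41/10) = 0.2877
Friis cascade:
  F = 1.343 + (1.871 − 1)/10.96 + (6.039 − 1)/776.2 = 1.429
NF = 10 log₁₀(1.429) = 1.55 dB

1.55 dB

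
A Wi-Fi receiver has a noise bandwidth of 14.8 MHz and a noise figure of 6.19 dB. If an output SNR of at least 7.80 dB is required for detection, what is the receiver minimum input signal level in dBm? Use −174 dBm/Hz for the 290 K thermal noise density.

Sensitivity = −174 + 10 log₁₀(B) + NF + SNR_min
= −174 + 71.7 + 6.19 + 7.80
= −88.31 dBm → −88.3 dBm

−88.3 dBm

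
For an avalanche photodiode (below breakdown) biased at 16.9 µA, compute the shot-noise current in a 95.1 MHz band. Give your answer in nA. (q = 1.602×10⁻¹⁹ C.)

22.7 nA

I_n = √(2qI·B)
2qI·B = 2 × 1.602×10⁻¹⁹ × 1.69×10⁻⁵ × 9.51×10⁷ = 5.15×10⁻¹⁶ A²
I_n = √(5.15×10⁻¹⁶) = 2.27×10⁻⁸ A = 22.7 nA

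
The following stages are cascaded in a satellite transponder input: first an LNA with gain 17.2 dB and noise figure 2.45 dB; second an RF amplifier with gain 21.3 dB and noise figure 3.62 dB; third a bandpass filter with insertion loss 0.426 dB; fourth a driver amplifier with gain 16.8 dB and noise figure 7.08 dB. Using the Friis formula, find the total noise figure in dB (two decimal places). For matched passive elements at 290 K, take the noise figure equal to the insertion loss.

Convert to linear (a loss of L dB is a gain of −L dB): F_i = 10^(NF_i/10), G_i = 10^(G_i,dB/10)
  Stage 1: F_1 = 10^(2.45/10) = 1.758, G_1 = 10^(17.2/10) = 52.48
  Stage 2: F_2 = 10^(3.62/10) = 2.301, G_2 = 10^(21.3/10) = 134.9
  Stage 3: F_3 = 10^(0.426/10) = 1.103, G_3 = 10^(−0.426/10) = 0.9066
  Stage 4: F_4 = 10^(7.08/10) = 5.105, G_4 = 10^(16.8/10) = 47.86
Friis cascade:
  F = 1.758 + (2.301 − 1)/52.48 + (1.103 − 1)/7079 + (5.105 − 1)/6418 = 1.783
NF = 10 log₁₀(1.783) = 2.51 dB

2.51 dB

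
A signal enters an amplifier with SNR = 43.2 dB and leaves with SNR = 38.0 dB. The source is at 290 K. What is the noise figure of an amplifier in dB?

5.2 dB

NF (dB) = SNR_in(dB) − SNR_out(dB) when the source is at T₀
NF = 43.2 − 38.0 = 5.2 dB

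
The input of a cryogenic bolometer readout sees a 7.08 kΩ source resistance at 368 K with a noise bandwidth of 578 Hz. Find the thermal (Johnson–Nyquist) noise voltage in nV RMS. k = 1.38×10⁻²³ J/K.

288 nV

V_n = √(4kTRB)
4kTRB = 4 × 1.38×10⁻²³ × 368 × 7.08×10³ × 5.78×10² = 8.31×10⁻¹⁴ V²
V_n = √(8.31×10⁻¹⁴) = 2.88×10⁻⁷ V = 288 nV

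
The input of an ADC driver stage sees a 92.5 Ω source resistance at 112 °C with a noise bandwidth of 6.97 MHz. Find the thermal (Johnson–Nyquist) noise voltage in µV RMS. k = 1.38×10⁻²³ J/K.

T = 112 °C + 273.15 = 385.15 K
V_n = √(4kTRB)
4kTRB = 4 × 1.38×10⁻²³ × 385.15 × 9.25×10¹ × 6.97×10⁶ = 1.37×10⁻¹¹ V²
V_n = √(1.37×10⁻¹¹) = 3.70×10⁻⁶ V = 3.70 µV

3.70 µV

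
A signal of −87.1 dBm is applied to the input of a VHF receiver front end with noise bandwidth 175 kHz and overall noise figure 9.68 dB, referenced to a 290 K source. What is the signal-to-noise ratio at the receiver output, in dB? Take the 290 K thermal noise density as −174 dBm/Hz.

24.8 dB

Noise floor: N = −174 + 10 log₁₀(B) + NF
10 log₁₀(1.75×10⁵) = 52.43 dB
N = −174 + 52.43 + 9.68 = −111.89 dBm
SNR = P_sig − N = −87.1 − (−111.89) = 24.79 dB → 24.8 dB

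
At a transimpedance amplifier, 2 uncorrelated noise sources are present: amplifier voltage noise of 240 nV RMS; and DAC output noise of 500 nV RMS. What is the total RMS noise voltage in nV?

555 nV

Uncorrelated sources add in power (mean-square): V_tot = √(ΣV_i²)
V_tot = √[(2.40×10⁻⁷)² + (5.00×10⁻⁷)²] = 5.55×10⁻⁷ V = 555 nV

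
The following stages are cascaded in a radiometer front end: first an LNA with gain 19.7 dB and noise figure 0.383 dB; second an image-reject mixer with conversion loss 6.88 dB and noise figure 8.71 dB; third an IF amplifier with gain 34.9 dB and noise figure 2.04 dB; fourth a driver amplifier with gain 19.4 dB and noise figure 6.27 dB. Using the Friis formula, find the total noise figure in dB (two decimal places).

Convert to linear (a loss of L dB is a gain of −L dB): F_i = 10^(NF_i/10), G_i = 10^(G_i,dB/10)
  Stage 1: F_1 = 10^(0.383/10) = 1.092, G_1 = 10^(19.7/10) = 93.33
  Stage 2: F_2 = 10^(8.71/10) = 7.430, G_2 = 10^(−6.88/10) = 0.2051
  Stage 3: F_3 = 10^(2.04/10) = 1.600, G_3 = 10^(34.9/10) = 3090
  Stage 4: F_4 = 10^(6.27/10) = 4.236, G_4 = 10^(19.4/10) = 87.10
Friis cascade:
  F = 1.092 + (7.430 − 1)/93.33 + (1.600 − 1)/19.14 + (4.236 − 1)/5.916×10⁴ = 1.192
NF = 10 log₁₀(1.192) = 0.76 dB

0.76 dB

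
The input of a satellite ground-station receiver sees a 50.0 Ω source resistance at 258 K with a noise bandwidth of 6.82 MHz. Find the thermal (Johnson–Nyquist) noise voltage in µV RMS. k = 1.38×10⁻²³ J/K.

V_n = √(4kTRB)
4kTRB = 4 × 1.38×10⁻²³ × 258 × 5.00×10¹ × 6.82×10⁶ = 4.86×10⁻¹² V²
V_n = √(4.86×10⁻¹²) = 2.20×10⁻⁶ V = 2.20 µV

2.20 µV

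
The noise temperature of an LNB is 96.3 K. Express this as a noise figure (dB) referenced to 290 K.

F = 1 + T_e/T₀ = 1 + 96.3/290 = 1.33207
NF = 10 log₁₀(1.33207) = 1.25 dB

1.25 dB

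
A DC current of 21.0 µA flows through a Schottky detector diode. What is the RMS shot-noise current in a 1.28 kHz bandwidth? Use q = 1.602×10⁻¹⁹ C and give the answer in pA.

92.8 pA

I_n = √(2qI·B)
2qI·B = 2 × 1.602×10⁻¹⁹ × 2.10×10⁻⁵ × 1.28×10³ = 8.61×10⁻²¹ A²
I_n = √(8.61×10⁻²¹) = 9.28×10⁻¹¹ A = 92.8 pA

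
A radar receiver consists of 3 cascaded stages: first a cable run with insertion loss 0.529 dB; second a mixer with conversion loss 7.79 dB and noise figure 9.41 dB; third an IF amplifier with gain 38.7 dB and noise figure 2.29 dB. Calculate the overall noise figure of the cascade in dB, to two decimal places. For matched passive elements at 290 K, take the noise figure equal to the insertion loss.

Convert to linear (a loss of L dB is a gain of −L dB): F_i = 10^(NF_i/10), G_i = 10^(G_i,dB/10)
  Stage 1: F_1 = 10^(0.529/10) = 1.130, G_1 = 10^(−0.529/10) = 0.8853
  Stage 2: F_2 = 10^(9.41/10) = 8.730, G_2 = 10^(−7.79/10) = 0.1663
  Stage 3: F_3 = 10^(2.29/10) = 1.694, G_3 = 10^(38.7/10) = 7413
Friis cascade:
  F = 1.130 + (8.730 − 1)/0.8853 + (1.694 − 1)/0.1473 = 14.58
NF = 10 log₁₀(14.58) = 11.64 dB

11.64 dB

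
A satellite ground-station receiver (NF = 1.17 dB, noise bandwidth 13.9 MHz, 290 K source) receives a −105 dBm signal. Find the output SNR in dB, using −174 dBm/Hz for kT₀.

−3.6 dB

Noise floor: N = −174 + 10 log₁₀(B) + NF
10 log₁₀(1.39×10⁷) = 71.43 dB
N = −174 + 71.43 + 1.17 = −101.40 dBm
SNR = P_sig − N = −105 − (−101.40) = −3.60 dB → −3.6 dB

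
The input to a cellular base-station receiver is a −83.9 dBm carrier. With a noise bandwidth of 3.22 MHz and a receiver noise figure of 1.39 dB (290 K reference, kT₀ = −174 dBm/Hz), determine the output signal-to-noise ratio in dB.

Noise floor: N = −174 + 10 log₁₀(B) + NF
10 log₁₀(3.22×10⁶) = 65.08 dB
N = −174 + 65.08 + 1.39 = −107.53 dBm
SNR = P_sig − N = −83.9 − (−107.53) = 23.63 dB → 23.6 dB

23.6 dB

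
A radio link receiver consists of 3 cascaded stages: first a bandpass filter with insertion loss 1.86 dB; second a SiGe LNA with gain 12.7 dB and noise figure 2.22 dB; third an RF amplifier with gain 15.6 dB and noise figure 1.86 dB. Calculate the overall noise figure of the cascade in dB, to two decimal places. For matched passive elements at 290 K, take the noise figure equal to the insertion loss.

Convert to linear (a loss of L dB is a gain of −L dB): F_i = 10^(NF_i/10), G_i = 10^(G_i,dB/10)
  Stage 1: F_1 = 10^(1.86/10) = 1.535, G_1 = 10^(−1.86/10) = 0.6516
  Stage 2: F_2 = 10^(2.22/10) = 1.667, G_2 = 10^(12.7/10) = 18.62
  Stage 3: F_3 = 10^(1.86/10) = 1.535, G_3 = 10^(15.6/10) = 36.31
Friis cascade:
  F = 1.535 + (1.667 − 1)/0.6516 + (1.535 − 1)/12.13 = 2.603
NF = 10 log₁₀(2.603) = 4.15 dB

4.15 dB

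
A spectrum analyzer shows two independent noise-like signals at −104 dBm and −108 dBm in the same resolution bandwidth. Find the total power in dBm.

−102.5 dBm

Convert to linear, add, convert back:
P₁ = 3.98×10⁻¹⁴ W, P₂ = 1.58×10⁻¹⁴ W
P_tot = 5.57×10⁻¹⁴ W → 10 log₁₀(P_tot / 10⁻³) = −102.5 dBm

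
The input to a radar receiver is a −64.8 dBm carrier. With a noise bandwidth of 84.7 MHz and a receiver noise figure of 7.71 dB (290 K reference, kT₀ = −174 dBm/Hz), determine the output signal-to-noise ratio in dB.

Noise floor: N = −174 + 10 log₁₀(B) + NF
10 log₁₀(8.47×10⁷) = 79.28 dB
N = −174 + 79.28 + 7.71 = −87.01 dBm
SNR = P_sig − N = −64.8 − (−87.01) = 22.21 dB → 22.2 dB

22.2 dB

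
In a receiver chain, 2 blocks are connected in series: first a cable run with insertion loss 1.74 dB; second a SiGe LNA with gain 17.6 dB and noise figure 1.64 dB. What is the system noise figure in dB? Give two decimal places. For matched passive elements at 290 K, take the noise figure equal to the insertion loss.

Convert to linear (a loss of L dB is a gain of −L dB): F_i = 10^(NF_i/10), G_i = 10^(G_i,dB/10)
  Stage 1: F_1 = 10^(1.74/10) = 1.493, G_1 = 10^(−1.74/10) = 0.6699
  Stage 2: F_2 = 10^(1.64/10) = 1.459, G_2 = 10^(17.6/10) = 57.54
Friis cascade:
  F = 1.493 + (1.459 − 1)/0.6699 = 2.178
NF = 10 log₁₀(2.178) = 3.38 dB

3.38 dB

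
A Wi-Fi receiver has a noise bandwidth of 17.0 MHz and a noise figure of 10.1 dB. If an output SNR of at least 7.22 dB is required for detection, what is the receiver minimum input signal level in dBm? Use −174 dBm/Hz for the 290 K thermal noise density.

Sensitivity = −174 + 10 log₁₀(B) + NF + SNR_min
= −174 + 72.3 + 10.1 + 7.22
= −84.38 dBm → −84.4 dBm

−84.4 dBm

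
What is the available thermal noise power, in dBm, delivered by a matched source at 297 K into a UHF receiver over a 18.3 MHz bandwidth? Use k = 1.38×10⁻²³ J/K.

P_n = kTB = 1.38×10⁻²³ × 297 × 1.83×10⁷ = 7.50×10⁻¹⁴ W
In dBm: 10 log₁₀(7.50×10⁻¹⁴ / 10⁻³) = −101.2 dBm

−101.2 dBm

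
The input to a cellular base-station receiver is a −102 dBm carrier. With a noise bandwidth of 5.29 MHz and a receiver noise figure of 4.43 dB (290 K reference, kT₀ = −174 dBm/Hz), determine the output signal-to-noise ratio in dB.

0.3 dB

Noise floor: N = −174 + 10 log₁₀(B) + NF
10 log₁₀(5.29×10⁶) = 67.23 dB
N = −174 + 67.23 + 4.43 = −102.34 dBm
SNR = P_sig − N = −102 − (−102.34) = 0.34 dB → 0.3 dB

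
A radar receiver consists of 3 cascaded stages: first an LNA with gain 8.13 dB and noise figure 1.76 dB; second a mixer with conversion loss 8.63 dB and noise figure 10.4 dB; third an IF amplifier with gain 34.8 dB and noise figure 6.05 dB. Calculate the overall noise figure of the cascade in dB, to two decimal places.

Convert to linear (a loss of L dB is a gain of −L dB): F_i = 10^(NF_i/10), G_i = 10^(G_i,dB/10)
  Stage 1: F_1 = 10^(1.76/10) = 1.500, G_1 = 10^(8.13/10) = 6.501
  Stage 2: F_2 = 10^(10.4/10) = 10.96, G_2 = 10^(−8.63/10) = 0.1371
  Stage 3: F_3 = 10^(6.05/10) = 4.027, G_3 = 10^(34.8/10) = 3020
Friis cascade:
  F = 1.500 + (10.96 − 1)/6.501 + (4.027 − 1)/0.8913 = 6.429
NF = 10 log₁₀(6.429) = 8.08 dB

8.08 dB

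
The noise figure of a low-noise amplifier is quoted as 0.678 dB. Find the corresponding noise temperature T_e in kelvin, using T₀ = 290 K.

49.0 K

F = 10^(0.678/10) = 1.16896
T_e = (F − 1)·T₀ = (1.16896 − 1) × 290 = 49.0 K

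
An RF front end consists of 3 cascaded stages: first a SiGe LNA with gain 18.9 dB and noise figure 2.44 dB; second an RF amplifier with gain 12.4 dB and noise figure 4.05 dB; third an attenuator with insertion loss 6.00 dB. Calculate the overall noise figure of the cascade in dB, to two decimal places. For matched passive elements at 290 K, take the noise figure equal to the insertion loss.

2.49 dB

Convert to linear (a loss of L dB is a gain of −L dB): F_i = 10^(NF_i/10), G_i = 10^(G_i,dB/10)
  Stage 1: F_1 = 10^(2.44/10) = 1.754, G_1 = 10^(18.9/10) = 77.62
  Stage 2: F_2 = 10^(4.05/10) = 2.541, G_2 = 10^(12.4/10) = 17.38
  Stage 3: F_3 = 10^(6.00/10) = 3.981, G_3 = 10^(−6.00/10) = 0.2512
Friis cascade:
  F = 1.754 + (2.541 − 1)/77.62 + (3.981 − 1)/1349 = 1.776
NF = 10 log₁₀(1.776) = 2.49 dB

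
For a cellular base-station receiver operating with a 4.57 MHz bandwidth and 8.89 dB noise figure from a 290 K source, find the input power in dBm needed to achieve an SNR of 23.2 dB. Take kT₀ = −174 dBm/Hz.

−75.3 dBm

Sensitivity = −174 + 10 log₁₀(B) + NF + SNR_min
= −174 + 66.6 + 8.89 + 23.2
= −75.31 dBm → −75.3 dBm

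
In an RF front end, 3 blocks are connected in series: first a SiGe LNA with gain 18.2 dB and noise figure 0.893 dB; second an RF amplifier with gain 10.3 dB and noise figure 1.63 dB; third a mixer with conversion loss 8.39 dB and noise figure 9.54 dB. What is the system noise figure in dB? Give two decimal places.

Convert to linear (a loss of L dB is a gain of −L dB): F_i = 10^(NF_i/10), G_i = 10^(G_i,dB/10)
  Stage 1: F_1 = 10^(0.893/10) = 1.228, G_1 = 10^(18.2/10) = 66.07
  Stage 2: F_2 = 10^(1.63/10) = 1.455, G_2 = 10^(10.3/10) = 10.72
  Stage 3: F_3 = 10^(9.54/10) = 8.995, G_3 = 10^(−8.39/10) = 0.1449
Friis cascade:
  F = 1.228 + (1.455 − 1)/66.07 + (8.995 − 1)/707.9 = 1.246
NF = 10 log₁₀(1.246) = 0.96 dB

0.96 dB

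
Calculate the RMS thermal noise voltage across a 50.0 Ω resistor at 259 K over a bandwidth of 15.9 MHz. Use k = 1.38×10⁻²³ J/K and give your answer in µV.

V_n = √(4kTRB)
4kTRB = 4 × 1.38×10⁻²³ × 259 × 5.00×10¹ × 1.59×10⁷ = 1.14×10⁻¹¹ V²
V_n = √(1.14×10⁻¹¹) = 3.37×10⁻⁶ V = 3.37 µV

3.37 µV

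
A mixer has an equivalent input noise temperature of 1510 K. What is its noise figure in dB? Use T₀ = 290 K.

F = 1 + T_e/T₀ = 1 + 1510/290 = 6.2069
NF = 10 log₁₀(6.2069) = 7.93 dB

7.93 dB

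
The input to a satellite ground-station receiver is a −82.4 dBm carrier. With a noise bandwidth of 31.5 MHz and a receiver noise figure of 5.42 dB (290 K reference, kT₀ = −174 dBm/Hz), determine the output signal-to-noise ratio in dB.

Noise floor: N = −174 + 10 log₁₀(B) + NF
10 log₁₀(3.15×10⁷) = 74.98 dB
N = −174 + 74.98 + 5.42 = −93.60 dBm
SNR = P_sig − N = −82.4 − (−93.60) = 11.20 dB → 11.2 dB

11.2 dB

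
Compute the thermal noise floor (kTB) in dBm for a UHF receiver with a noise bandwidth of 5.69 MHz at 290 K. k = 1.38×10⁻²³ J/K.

P_n = kTB = 1.38×10⁻²³ × 290 × 5.69×10⁶ = 2.28×10⁻¹⁴ W
In dBm: 10 log₁₀(2.28×10⁻¹⁴ / 10⁻³) = −106.4 dBm

−106.4 dBm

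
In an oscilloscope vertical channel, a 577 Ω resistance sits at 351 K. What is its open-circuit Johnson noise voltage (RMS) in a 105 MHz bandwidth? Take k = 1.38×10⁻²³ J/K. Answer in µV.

34.3 µV

V_n = √(4kTRB)
4kTRB = 4 × 1.38×10⁻²³ × 351 × 5.77×10² × 1.05×10⁸ = 1.17×10⁻⁹ V²
V_n = √(1.17×10⁻⁹) = 3.43×10⁻⁵ V = 34.3 µV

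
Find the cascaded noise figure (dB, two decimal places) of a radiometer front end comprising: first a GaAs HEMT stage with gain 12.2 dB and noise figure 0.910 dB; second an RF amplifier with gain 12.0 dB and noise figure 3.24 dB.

Convert to linear (a loss of L dB is a gain of −L dB): F_i = 10^(NF_i/10), G_i = 10^(G_i,dB/10)
  Stage 1: F_1 = 10^(0.910/10) = 1.233, G_1 = 10^(12.2/10) = 16.60
  Stage 2: F_2 = 10^(3.24/10) = 2.109, G_2 = 10^(12.0/10) = 15.85
Friis cascade:
  F = 1.233 + (2.109 − 1)/16.60 = 1.300
NF = 10 log₁₀(1.300) = 1.14 dB

1.14 dB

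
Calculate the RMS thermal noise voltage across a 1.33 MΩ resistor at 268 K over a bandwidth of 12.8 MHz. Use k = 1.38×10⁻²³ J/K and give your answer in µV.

V_n = √(4kTRB)
4kTRB = 4 × 1.38×10⁻²³ × 268 × 1.33×10⁶ × 1.28×10⁷ = 2.52×10⁻⁷ V²
V_n = √(2.52×10⁻⁷) = 5.02×10⁻⁴ V = 502 µV

502 µV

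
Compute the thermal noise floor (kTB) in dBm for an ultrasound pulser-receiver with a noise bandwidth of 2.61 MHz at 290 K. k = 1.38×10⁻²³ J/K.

−109.8 dBm

P_n = kTB = 1.38×10⁻²³ × 290 × 2.61×10⁶ = 1.04×10⁻¹⁴ W
In dBm: 10 log₁₀(1.04×10⁻¹⁴ / 10⁻³) = −109.8 dBm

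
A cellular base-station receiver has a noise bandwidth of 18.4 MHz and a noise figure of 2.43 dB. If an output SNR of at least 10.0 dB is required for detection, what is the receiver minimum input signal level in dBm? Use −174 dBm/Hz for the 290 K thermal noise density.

Sensitivity = −174 + 10 log₁₀(B) + NF + SNR_min
= −174 + 72.65 + 2.43 + 10.0
= −88.92 dBm → −88.9 dBm

−88.9 dBm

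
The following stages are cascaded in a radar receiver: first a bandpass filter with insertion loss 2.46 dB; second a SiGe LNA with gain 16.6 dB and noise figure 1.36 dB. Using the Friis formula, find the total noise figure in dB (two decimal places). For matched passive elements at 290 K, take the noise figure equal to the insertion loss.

Convert to linear (a loss of L dB is a gain of −L dB): F_i = 10^(NF_i/10), G_i = 10^(G_i,dB/10)
  Stage 1: F_1 = 10^(2.46/10) = 1.762, G_1 = 10^(−2.46/10) = 0.5675
  Stage 2: F_2 = 10^(1.36/10) = 1.368, G_2 = 10^(16.6/10) = 45.71
Friis cascade:
  F = 1.762 + (1.368 − 1)/0.5675 = 2.410
NF = 10 log₁₀(2.410) = 3.82 dB

3.82 dB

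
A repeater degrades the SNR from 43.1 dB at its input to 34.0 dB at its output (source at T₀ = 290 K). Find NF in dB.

9.1 dB

NF (dB) = SNR_in(dB) − SNR_out(dB) when the source is at T₀
NF = 43.1 − 34.0 = 9.1 dB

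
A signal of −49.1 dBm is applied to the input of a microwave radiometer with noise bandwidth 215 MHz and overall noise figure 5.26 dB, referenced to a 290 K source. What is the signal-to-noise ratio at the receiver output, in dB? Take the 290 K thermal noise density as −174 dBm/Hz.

36.3 dB

Noise floor: N = −174 + 10 log₁₀(B) + NF
10 log₁₀(2.15×10⁸) = 83.32 dB
N = −174 + 83.32 + 5.26 = −85.42 dBm
SNR = P_sig − N = −49.1 − (−85.42) = 36.32 dB → 36.3 dB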